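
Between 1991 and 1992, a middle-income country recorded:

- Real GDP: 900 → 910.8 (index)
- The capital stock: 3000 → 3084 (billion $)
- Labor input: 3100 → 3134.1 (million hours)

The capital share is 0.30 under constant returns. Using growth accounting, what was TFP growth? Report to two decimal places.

-0.41%

Real GDP growth = (910.8 − 900) / 900 = 1.2%.
The capital stock growth = (3084 − 3000) / 3000 = 2.8%.
Labor input growth = (3134.1 − 3100) / 3100 = 1.1%.
Labor's share = 1 − 0.3 = 0.7.
The capital stock: 0.3 × 2.8 = 0.84 pp.
Labor input: 0.7 × 1.1 = 0.77 pp.
TFP growth = 1.2 − 1.61 = -0.41%.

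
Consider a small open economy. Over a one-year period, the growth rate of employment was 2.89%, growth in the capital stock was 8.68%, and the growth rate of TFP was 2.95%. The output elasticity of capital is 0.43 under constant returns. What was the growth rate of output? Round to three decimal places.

8.330%

Labor's share = 1 − 0.43 = 0.57.
The capital stock: 0.43 × 8.68 = 3.7324 pp.
Employment: 0.57 × 2.89 = 1.6473 pp.
Output growth = 2.95 + 5.3797 = 8.3297%.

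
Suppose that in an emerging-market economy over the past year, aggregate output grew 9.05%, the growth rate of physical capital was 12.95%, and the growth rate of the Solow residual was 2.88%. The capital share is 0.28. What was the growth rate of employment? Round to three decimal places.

Labor's share = 1 − 0.28 = 0.72.
gY = gA + 0.28×12.95 + 0.72×g.
0.72×g = 9.05 − 2.88 − 3.626 = 2.544.
g = 2.544 / 0.72 = 3.53333%.

3.533%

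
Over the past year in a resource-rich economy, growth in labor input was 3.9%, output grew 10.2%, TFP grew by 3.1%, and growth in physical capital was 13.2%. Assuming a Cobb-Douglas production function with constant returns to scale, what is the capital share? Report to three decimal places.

α = 0.344

gY = gA + α·gK + (1−α)·gL, so gY − gA − gL = α(gK − gL).
10.2 − 3.1 − 3.9 = α × (13.2 − 3.9).
3.2 = 9.3 α, so α = 0.34409.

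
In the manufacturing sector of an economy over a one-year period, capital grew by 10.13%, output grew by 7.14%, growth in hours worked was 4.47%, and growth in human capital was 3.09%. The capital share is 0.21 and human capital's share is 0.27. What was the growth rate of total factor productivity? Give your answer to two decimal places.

Total factor productivity growth was 1.85%.

Labor's share = 1 − 0.21 − 0.27 = 0.52.
Capital: 0.21 × 10.13 = 2.1273 pp.
Human capital: 0.27 × 3.09 = 0.8343 pp.
Hours worked: 0.52 × 4.47 = 2.3244 pp.
TFP growth = 7.14 − 5.286 = 1.854%.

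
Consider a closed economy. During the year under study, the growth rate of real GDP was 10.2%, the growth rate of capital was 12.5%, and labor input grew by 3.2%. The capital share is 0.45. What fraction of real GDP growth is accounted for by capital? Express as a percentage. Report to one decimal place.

Capital accounted for 55.1% of growth.

Capital contributed 0.45 × 12.5 = 5.625 pp.
Share of growth = 5.625 / 10.2 × 100 = 55.147%.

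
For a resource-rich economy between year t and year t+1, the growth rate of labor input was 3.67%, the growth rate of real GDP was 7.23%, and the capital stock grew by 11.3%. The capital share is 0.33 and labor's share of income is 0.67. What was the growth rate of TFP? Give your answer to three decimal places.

TFP growth was 1.042%.

Labor's share = 1 − 0.33 = 0.67.
The capital stock: 0.33 × 11.3 = 3.729 pp.
Labor input: 0.67 × 3.67 = 2.4589 pp.
TFP growth = 7.23 − 6.1879 = 1.0421%.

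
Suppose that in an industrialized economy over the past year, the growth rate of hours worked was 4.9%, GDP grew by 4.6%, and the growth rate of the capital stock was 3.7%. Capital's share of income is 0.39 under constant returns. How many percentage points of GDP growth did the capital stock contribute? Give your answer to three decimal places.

1.443 percentage points

Contribution = share × growth = 0.39 × 3.7 = 1.443 pp.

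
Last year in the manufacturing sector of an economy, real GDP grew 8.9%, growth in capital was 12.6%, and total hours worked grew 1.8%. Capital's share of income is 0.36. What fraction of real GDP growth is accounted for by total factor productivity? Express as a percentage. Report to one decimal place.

Labor's share = 1 − 0.36 = 0.64.
Capital: 0.36 × 12.6 = 4.536 pp.
Total hours worked: 0.64 × 1.8 = 1.152 pp.
TFP growth = 8.9 − 5.688 = 3.212%.
TFP share of growth = 3.212 / 8.9 × 100 = 36.09%.

Total factor productivity accounted for 36.1% of growth.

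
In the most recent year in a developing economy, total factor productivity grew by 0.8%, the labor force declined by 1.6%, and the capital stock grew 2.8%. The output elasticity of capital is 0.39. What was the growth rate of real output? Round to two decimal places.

0.92%

Labor's share = 1 − 0.39 = 0.61.
The capital stock: 0.39 × 2.8 = 1.092 pp.
The labor force: 0.61 × (-1.6) = -0.976 pp.
Output growth = 0.8 + 0.116 = 0.916%.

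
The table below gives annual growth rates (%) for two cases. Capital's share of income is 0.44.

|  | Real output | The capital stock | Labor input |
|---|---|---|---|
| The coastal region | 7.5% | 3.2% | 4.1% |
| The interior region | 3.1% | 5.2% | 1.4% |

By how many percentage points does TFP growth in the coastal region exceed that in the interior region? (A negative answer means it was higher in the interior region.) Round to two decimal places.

Labor's share = 1 − 0.44 = 0.56.
The coastal region: TFP = 7.5 − 1.408 − 2.296 = 3.796%.
The interior region: TFP = 3.1 − 2.288 − 0.784 = 0.028%.
Difference = 3.796 − (0.028) = 3.768 pp.

3.77 percentage points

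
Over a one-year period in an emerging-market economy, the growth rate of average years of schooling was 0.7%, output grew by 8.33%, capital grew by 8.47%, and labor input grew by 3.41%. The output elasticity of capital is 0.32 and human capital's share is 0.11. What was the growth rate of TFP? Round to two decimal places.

Labor's share = 1 − 0.32 − 0.11 = 0.57.
Capital: 0.32 × 8.47 = 2.7104 pp.
Average years of schooling: 0.11 × 0.7 = 0.077 pp.
Labor input: 0.57 × 3.41 = 1.9437 pp.
TFP growth = 8.33 − 4.7311 = 3.5989%.

3.60%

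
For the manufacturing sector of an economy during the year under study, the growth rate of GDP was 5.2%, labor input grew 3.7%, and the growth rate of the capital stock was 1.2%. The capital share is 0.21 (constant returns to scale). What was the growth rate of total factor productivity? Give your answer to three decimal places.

Labor's share = 1 − 0.21 = 0.79.
The capital stock: 0.21 × 1.2 = 0.252 pp.
Labor input: 0.79 × 3.7 = 2.923 pp.
TFP growth = 5.2 − 3.175 = 2.025%.

2.025%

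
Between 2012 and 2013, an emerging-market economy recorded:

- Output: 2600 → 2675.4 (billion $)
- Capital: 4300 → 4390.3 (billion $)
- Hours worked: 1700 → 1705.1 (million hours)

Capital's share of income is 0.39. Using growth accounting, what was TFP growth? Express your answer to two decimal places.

Output growth = (2675.4 − 2600) / 2600 = 2.9%.
Capital growth = (4390.3 − 4300) / 4300 = 2.1%.
Hours worked growth = (1705.1 − 1700) / 1700 = 0.3%.
Labor's share = 1 − 0.39 = 0.61.
Capital: 0.39 × 2.1 = 0.819 pp.
Hours worked: 0.61 × 0.3 = 0.183 pp.
TFP growth = 2.9 − 1.002 = 1.898%.

TFP grew 1.90%.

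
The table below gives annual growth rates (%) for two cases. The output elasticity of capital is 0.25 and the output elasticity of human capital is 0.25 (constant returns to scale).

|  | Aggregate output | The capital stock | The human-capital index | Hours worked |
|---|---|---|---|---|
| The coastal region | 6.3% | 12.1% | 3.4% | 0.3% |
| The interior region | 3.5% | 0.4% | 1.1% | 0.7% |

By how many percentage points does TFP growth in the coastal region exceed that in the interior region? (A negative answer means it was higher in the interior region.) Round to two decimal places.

-0.50 percentage points

Labor's share = 1 − 0.25 − 0.25 = 0.5.
The coastal region: TFP = 6.3 − 3.025 − 0.85 − 0.15 = 2.275%.
The interior region: TFP = 3.5 − 0.1 − 0.275 − 0.35 = 2.775%.
Difference = 2.275 − (2.775) = -0.5 pp.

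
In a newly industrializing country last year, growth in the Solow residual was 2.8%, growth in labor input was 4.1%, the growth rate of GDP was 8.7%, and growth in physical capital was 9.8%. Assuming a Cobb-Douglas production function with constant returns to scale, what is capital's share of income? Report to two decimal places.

Capital's share of income is 0.32.

gY = gA + α·gK + (1−α)·gL, so gY − gA − gL = α(gK − gL).
8.7 − 2.8 − 4.1 = α × (9.8 − 4.1).
1.8 = 5.7 α, so α = 0.3158.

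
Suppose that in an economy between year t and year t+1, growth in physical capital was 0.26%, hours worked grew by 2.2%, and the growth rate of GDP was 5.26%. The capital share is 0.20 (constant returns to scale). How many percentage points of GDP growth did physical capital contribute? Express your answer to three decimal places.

0.052 pp

Contribution = share × growth = 0.2 × 0.26 = 0.052 pp.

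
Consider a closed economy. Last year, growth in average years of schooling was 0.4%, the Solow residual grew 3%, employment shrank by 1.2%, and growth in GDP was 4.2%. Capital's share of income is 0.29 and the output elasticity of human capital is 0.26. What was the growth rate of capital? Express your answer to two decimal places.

Labor's share = 1 − 0.29 − 0.26 = 0.45.
gY = gA + 0.26×0.4 + 0.45×(-1.2) + 0.29×g.
0.29×g = 4.2 − 3 + 0.436 = 1.636.
g = 1.636 / 0.29 = 5.6414%.

5.64%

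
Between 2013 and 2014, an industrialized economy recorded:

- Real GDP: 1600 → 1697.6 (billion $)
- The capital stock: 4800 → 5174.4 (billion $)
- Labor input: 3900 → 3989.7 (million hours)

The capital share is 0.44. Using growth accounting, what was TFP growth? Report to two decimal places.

1.38%

Real GDP growth = (1697.6 − 1600) / 1600 = 6.1%.
The capital stock growth = (5174.4 − 4800) / 4800 = 7.8%.
Labor input growth = (3989.7 − 3900) / 3900 = 2.3%.
Labor's share = 1 − 0.44 = 0.56.
The capital stock: 0.44 × 7.8 = 3.432 pp.
Labor input: 0.56 × 2.3 = 1.288 pp.
TFP growth = 6.1 − 4.72 = 1.38%.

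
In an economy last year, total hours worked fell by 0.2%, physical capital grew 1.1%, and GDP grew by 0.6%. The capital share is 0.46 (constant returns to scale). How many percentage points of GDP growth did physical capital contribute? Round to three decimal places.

0.506 pp

Contribution = share × growth = 0.46 × 1.1 = 0.506 pp.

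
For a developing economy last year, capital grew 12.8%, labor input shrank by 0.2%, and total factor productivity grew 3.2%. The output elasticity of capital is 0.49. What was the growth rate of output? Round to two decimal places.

Output grew 9.37%.

Labor's share = 1 − 0.49 = 0.51.
Capital: 0.49 × 12.8 = 6.272 pp.
Labor input: 0.51 × (-0.2) = -0.102 pp.
Output growth = 3.2 + 6.17 = 9.37%.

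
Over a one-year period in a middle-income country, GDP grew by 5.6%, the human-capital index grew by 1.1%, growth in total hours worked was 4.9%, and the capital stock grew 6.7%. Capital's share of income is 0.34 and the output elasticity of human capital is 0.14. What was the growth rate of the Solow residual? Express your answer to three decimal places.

The Solow residual grew 0.620%.

Labor's share = 1 − 0.34 − 0.14 = 0.52.
The capital stock: 0.34 × 6.7 = 2.278 pp.
The human-capital index: 0.14 × 1.1 = 0.154 pp.
Total hours worked: 0.52 × 4.9 = 2.548 pp.
TFP growth = 5.6 − 4.98 = 0.62%.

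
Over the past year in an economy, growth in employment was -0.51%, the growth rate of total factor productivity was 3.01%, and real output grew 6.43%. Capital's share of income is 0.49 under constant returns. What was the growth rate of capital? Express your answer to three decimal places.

Labor's share = 1 − 0.49 = 0.51.
gY = gA + 0.51×(-0.51) + 0.49×g.
0.49×g = 6.43 − 3.01 + 0.2601 = 3.6801.
g = 3.6801 / 0.49 = 7.51041%.

7.510%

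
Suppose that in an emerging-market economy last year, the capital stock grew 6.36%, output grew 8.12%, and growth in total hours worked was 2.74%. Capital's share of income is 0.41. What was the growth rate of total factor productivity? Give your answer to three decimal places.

Labor's share = 1 − 0.41 = 0.59.
The capital stock: 0.41 × 6.36 = 2.6076 pp.
Total hours worked: 0.59 × 2.74 = 1.6166 pp.
TFP growth = 8.12 − 4.2242 = 3.8958%.

3.896%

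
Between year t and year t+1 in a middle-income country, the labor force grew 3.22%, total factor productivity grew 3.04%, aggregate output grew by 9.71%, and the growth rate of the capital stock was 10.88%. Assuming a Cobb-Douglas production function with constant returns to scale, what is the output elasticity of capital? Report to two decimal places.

gY = gA + α·gK + (1−α)·gL, so gY − gA − gL = α(gK − gL).
9.71 − 3.04 − 3.22 = α × (10.88 − 3.22).
3.45 = 7.66 α, so α = 0.4504.

The output elasticity of capital is 0.45.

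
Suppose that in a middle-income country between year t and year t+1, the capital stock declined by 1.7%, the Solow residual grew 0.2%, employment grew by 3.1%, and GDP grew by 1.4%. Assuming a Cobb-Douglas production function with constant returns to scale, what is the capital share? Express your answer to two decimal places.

gY = gA + α·gK + (1−α)·gL, so gY − gA − gL = α(gK − gL).
1.4 − 0.2 − 3.1 = α × (-1.7 − 3.1).
-1.9 = -4.8 α, so α = 0.3958.

α = 0.40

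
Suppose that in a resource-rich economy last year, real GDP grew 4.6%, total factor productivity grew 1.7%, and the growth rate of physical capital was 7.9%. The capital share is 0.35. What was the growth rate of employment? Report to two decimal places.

Employment grew 0.21%.

Labor's share = 1 − 0.35 = 0.65.
gY = gA + 0.35×7.9 + 0.65×g.
0.65×g = 4.6 − 1.7 − 2.765 = 0.135.
g = 0.135 / 0.65 = 0.2077%.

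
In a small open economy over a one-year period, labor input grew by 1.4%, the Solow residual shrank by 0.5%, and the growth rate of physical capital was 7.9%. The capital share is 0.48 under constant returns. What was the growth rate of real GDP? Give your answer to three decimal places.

Labor's share = 1 − 0.48 = 0.52.
Physical capital: 0.48 × 7.9 = 3.792 pp.
Labor input: 0.52 × 1.4 = 0.728 pp.
Output growth = -0.5 + 4.52 = 4.02%.

Real GDP growth was 4.020%.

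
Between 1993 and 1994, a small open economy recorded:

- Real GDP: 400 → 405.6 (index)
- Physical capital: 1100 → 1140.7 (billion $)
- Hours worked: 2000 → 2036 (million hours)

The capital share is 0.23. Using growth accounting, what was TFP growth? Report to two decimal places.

Real GDP growth = (405.6 − 400) / 400 = 1.4%.
Physical capital growth = (1140.7 − 1100) / 1100 = 3.7%.
Hours worked growth = (2036 − 2000) / 2000 = 1.8%.
Labor's share = 1 − 0.23 = 0.77.
Physical capital: 0.23 × 3.7 = 0.851 pp.
Hours worked: 0.77 × 1.8 = 1.386 pp.
TFP growth = 1.4 − 2.237 = -0.837%.

-0.84%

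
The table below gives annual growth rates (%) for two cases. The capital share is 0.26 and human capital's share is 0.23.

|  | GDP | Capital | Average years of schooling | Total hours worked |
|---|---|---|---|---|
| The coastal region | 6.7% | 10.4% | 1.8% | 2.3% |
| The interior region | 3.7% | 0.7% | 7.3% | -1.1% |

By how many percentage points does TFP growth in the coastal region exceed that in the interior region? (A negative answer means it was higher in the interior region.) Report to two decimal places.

Labor's share = 1 − 0.26 − 0.23 = 0.51.
The coastal region: TFP = 6.7 − 2.704 − 0.414 − 1.173 = 2.409%.
The interior region: TFP = 3.7 − 0.182 − 1.679 + 0.561 = 2.4%.
Difference = 2.409 − (2.4) = 0.009 pp.

0.01 percentage points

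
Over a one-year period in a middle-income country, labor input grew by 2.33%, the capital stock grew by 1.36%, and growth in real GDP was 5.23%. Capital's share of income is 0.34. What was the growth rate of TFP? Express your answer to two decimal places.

3.23%

Labor's share = 1 − 0.34 = 0.66.
The capital stock: 0.34 × 1.36 = 0.4624 pp.
Labor input: 0.66 × 2.33 = 1.5378 pp.
TFP growth = 5.23 − 2.0002 = 3.2298%.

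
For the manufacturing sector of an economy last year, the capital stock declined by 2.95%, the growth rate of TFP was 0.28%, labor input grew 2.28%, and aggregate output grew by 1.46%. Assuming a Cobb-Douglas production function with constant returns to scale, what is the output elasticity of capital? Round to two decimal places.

gY = gA + α·gK + (1−α)·gL, so gY − gA − gL = α(gK − gL).
1.46 − 0.28 − 2.28 = α × (-2.95 − 2.28).
-1.1 = -5.23 α, so α = 0.2103.

α = 0.21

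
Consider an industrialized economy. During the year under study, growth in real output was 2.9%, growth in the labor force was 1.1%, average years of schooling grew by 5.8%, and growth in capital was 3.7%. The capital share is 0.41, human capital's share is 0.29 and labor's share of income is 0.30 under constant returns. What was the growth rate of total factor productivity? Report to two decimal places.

Labor's share = 1 − 0.41 − 0.29 = 0.3.
Capital: 0.41 × 3.7 = 1.517 pp.
Average years of schooling: 0.29 × 5.8 = 1.682 pp.
The labor force: 0.3 × 1.1 = 0.33 pp.
TFP growth = 2.9 − 3.529 = -0.629%.

-0.63%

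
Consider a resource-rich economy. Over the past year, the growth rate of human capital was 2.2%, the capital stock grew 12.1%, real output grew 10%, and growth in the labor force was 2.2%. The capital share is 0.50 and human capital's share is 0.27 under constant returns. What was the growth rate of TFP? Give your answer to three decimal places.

TFP grew 2.850%.

Labor's share = 1 − 0.5 − 0.27 = 0.23.
The capital stock: 0.5 × 12.1 = 6.05 pp.
Human capital: 0.27 × 2.2 = 0.594 pp.
The labor force: 0.23 × 2.2 = 0.506 pp.
TFP growth = 10 − 7.15 = 2.85%.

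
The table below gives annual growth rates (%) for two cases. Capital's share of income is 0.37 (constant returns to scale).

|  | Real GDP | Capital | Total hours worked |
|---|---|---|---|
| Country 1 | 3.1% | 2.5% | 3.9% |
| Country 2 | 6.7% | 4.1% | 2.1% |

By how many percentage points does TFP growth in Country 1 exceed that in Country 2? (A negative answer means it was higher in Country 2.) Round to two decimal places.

-4.14 percentage points

Labor's share = 1 − 0.37 = 0.63.
Country 1: TFP = 3.1 − 0.925 − 2.457 = -0.282%.
Country 2: TFP = 6.7 − 1.517 − 1.323 = 3.86%.
Difference = -0.282 − (3.86) = -4.142 pp.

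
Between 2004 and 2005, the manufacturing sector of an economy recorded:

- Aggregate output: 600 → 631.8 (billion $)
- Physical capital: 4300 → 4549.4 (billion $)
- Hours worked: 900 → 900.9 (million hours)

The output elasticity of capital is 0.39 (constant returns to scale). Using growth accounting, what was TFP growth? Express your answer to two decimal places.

Aggregate output growth = (631.8 − 600) / 600 = 5.3%.
Physical capital growth = (4549.4 − 4300) / 4300 = 5.8%.
Hours worked growth = (900.9 − 900) / 900 = 0.1%.
Labor's share = 1 − 0.39 = 0.61.
Physical capital: 0.39 × 5.8 = 2.262 pp.
Hours worked: 0.61 × 0.1 = 0.061 pp.
TFP growth = 5.3 − 2.323 = 2.977%.

2.98%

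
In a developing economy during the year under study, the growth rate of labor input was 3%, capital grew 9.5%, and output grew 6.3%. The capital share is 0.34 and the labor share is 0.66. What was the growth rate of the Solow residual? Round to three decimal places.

Labor's share = 1 − 0.34 = 0.66.
Capital: 0.34 × 9.5 = 3.23 pp.
Labor input: 0.66 × 3 = 1.98 pp.
TFP growth = 6.3 − 5.21 = 1.09%.

1.090%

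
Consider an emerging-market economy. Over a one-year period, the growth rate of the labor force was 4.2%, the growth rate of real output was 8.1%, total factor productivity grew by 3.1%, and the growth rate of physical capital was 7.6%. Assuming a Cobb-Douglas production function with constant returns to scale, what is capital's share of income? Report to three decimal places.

Capital's share of income is 0.235.

gY = gA + α·gK + (1−α)·gL, so gY − gA − gL = α(gK − gL).
8.1 − 3.1 − 4.2 = α × (7.6 − 4.2).
0.8 = 3.4 α, so α = 0.23529.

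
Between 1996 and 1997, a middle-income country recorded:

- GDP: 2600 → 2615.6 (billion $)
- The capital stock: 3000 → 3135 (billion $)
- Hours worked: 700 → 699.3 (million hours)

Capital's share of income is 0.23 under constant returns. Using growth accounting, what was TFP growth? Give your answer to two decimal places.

GDP growth = (2615.6 − 2600) / 2600 = 0.6%.
The capital stock growth = (3135 − 3000) / 3000 = 4.5%.
Hours worked growth = (699.3 − 700) / 700 = -0.1%.
Labor's share = 1 − 0.23 = 0.77.
The capital stock: 0.23 × 4.5 = 1.035 pp.
Hours worked: 0.77 × (-0.1) = -0.077 pp.
TFP growth = 0.6 − 0.958 = -0.358%.

-0.36%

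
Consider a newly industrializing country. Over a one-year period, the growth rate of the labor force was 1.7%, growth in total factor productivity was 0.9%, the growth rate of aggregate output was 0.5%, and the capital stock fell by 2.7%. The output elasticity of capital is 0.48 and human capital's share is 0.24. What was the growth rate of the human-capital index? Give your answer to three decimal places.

1.750%

Labor's share = 1 − 0.48 − 0.24 = 0.28.
gY = gA + 0.48×(-2.7) + 0.28×1.7 + 0.24×g.
0.24×g = 0.5 − 0.9 + 0.82 = 0.42.
g = 0.42 / 0.24 = 1.75%.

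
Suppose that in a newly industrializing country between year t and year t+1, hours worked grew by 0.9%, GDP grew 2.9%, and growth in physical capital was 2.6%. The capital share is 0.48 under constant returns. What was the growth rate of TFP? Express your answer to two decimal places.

Labor's share = 1 − 0.48 = 0.52.
Physical capital: 0.48 × 2.6 = 1.248 pp.
Hours worked: 0.52 × 0.9 = 0.468 pp.
TFP growth = 2.9 − 1.716 = 1.184%.

1.18%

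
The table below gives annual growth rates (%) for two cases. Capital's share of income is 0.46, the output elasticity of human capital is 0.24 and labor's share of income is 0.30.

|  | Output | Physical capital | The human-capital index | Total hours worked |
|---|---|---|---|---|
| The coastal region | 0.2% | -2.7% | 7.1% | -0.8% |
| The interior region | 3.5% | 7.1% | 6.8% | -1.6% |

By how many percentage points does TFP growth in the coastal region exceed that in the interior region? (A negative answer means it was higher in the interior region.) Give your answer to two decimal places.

0.90 percentage points

Labor's share = 1 − 0.46 − 0.24 = 0.3.
The coastal region: TFP = 0.2 + 1.242 − 1.704 + 0.24 = -0.022%.
The interior region: TFP = 3.5 − 3.266 − 1.632 + 0.48 = -0.918%.
Difference = -0.022 − (-0.918) = 0.896 pp.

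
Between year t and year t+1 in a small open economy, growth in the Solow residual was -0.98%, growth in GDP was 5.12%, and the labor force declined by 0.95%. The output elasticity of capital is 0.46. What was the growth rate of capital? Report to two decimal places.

14.38%

Labor's share = 1 − 0.46 = 0.54.
gY = gA + 0.54×(-0.95) + 0.46×g.
0.46×g = 5.12 + 0.98 + 0.513 = 6.613.
g = 6.613 / 0.46 = 14.3761%.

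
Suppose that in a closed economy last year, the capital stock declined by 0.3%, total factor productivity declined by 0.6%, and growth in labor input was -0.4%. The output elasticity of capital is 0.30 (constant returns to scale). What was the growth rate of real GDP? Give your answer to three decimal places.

Labor's share = 1 − 0.3 = 0.7.
The capital stock: 0.3 × (-0.3) = -0.09 pp.
Labor input: 0.7 × (-0.4) = -0.28 pp.
Output growth = -0.6 + (-0.37) = -0.97%.

-0.970%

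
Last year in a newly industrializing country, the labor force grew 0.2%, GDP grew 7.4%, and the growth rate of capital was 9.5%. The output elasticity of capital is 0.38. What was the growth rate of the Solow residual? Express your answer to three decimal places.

Labor's share = 1 − 0.38 = 0.62.
Capital: 0.38 × 9.5 = 3.61 pp.
The labor force: 0.62 × 0.2 = 0.124 pp.
TFP growth = 7.4 − 3.734 = 3.666%.

3.666%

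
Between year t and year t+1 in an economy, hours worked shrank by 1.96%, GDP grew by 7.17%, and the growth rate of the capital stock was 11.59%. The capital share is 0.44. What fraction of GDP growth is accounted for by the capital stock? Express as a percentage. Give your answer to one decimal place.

The capital stock contributed 0.44 × 11.59 = 5.0996 pp.
Share of growth = 5.0996 / 7.17 × 100 = 71.124%.

The capital stock accounted for 71.1% of growth.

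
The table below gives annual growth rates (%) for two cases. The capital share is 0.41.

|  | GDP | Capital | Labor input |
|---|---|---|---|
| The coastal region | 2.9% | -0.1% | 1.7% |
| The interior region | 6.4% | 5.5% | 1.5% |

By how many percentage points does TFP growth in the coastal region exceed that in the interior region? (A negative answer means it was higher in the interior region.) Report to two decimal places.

-1.32 percentage points

Labor's share = 1 − 0.41 = 0.59.
The coastal region: TFP = 2.9 + 0.041 − 1.003 = 1.938%.
The interior region: TFP = 6.4 − 2.255 − 0.885 = 3.26%.
Difference = 1.938 − (3.26) = -1.322 pp.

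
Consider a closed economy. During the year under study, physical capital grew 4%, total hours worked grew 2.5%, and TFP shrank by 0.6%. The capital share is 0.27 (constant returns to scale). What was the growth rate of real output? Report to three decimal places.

Labor's share = 1 − 0.27 = 0.73.
Physical capital: 0.27 × 4 = 1.08 pp.
Total hours worked: 0.73 × 2.5 = 1.825 pp.
Output growth = -0.6 + 2.905 = 2.305%.

Real output growth was 2.305%.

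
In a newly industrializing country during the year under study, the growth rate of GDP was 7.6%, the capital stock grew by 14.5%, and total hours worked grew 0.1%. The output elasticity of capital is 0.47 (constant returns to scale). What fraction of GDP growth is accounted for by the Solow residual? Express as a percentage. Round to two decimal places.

Labor's share = 1 − 0.47 = 0.53.
The capital stock: 0.47 × 14.5 = 6.815 pp.
Total hours worked: 0.53 × 0.1 = 0.053 pp.
TFP growth = 7.6 − 6.868 = 0.732%.
TFP share of growth = 0.732 / 7.6 × 100 = 9.6316%.

9.63%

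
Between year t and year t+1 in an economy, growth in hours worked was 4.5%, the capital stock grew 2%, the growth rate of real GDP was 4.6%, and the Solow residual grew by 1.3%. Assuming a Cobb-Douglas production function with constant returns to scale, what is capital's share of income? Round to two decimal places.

gY = gA + α·gK + (1−α)·gL, so gY − gA − gL = α(gK − gL).
4.6 − 1.3 − 4.5 = α × (2 − 4.5).
-1.2 = -2.5 α, so α = 0.48.

Capital's share of income is 0.48.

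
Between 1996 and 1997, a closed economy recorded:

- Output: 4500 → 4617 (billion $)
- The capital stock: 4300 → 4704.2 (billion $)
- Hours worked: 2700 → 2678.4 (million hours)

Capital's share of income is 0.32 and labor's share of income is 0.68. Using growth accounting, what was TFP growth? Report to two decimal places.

0.14%

Output growth = (4617 − 4500) / 4500 = 2.6%.
The capital stock growth = (4704.2 − 4300) / 4300 = 9.4%.
Hours worked growth = (2678.4 − 2700) / 2700 = -0.8%.
Labor's share = 1 − 0.32 = 0.68.
The capital stock: 0.32 × 9.4 = 3.008 pp.
Hours worked: 0.68 × (-0.8) = -0.544 pp.
TFP growth = 2.6 − 2.464 = 0.136%.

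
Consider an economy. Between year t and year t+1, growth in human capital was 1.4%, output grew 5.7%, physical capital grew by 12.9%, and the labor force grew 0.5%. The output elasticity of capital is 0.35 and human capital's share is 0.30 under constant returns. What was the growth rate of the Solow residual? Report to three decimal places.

The Solow residual grew 0.590%.

Labor's share = 1 − 0.35 − 0.3 = 0.35.
Physical capital: 0.35 × 12.9 = 4.515 pp.
Human capital: 0.3 × 1.4 = 0.42 pp.
The labor force: 0.35 × 0.5 = 0.175 pp.
TFP growth = 5.7 − 5.11 = 0.59%.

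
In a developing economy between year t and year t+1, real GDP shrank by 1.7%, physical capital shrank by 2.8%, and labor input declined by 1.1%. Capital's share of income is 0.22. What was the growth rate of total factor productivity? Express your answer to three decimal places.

Labor's share = 1 − 0.22 = 0.78.
Physical capital: 0.22 × (-2.8) = -0.616 pp.
Labor input: 0.78 × (-1.1) = -0.858 pp.
TFP growth = -1.7 + 1.474 = -0.226%.

-0.226%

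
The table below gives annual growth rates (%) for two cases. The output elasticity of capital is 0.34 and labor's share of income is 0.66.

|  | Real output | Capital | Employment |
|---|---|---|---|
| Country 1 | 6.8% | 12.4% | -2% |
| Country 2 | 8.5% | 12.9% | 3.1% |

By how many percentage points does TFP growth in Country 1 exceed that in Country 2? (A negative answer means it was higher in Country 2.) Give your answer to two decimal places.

1.84 percentage points

Labor's share = 1 − 0.34 = 0.66.
Country 1: TFP = 6.8 − 4.216 + 1.32 = 3.904%.
Country 2: TFP = 8.5 − 4.386 − 2.046 = 2.068%.
Difference = 3.904 − (2.068) = 1.836 pp.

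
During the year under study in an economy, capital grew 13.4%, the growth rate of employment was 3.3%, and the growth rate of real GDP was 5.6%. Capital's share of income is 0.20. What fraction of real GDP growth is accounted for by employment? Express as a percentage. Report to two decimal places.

Employment accounted for 47.14% of growth.

Labor's share = 1 − 0.2 = 0.8.
Employment contributed 0.8 × 3.3 = 2.64 pp.
Share of growth = 2.64 / 5.6 × 100 = 47.1429%.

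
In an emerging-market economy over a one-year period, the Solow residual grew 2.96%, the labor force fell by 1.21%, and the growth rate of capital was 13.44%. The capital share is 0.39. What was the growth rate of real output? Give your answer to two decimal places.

Labor's share = 1 − 0.39 = 0.61.
Capital: 0.39 × 13.44 = 5.2416 pp.
The labor force: 0.61 × (-1.21) = -0.7381 pp.
Output growth = 2.96 + 4.5035 = 7.4635%.

Real output grew 7.46%.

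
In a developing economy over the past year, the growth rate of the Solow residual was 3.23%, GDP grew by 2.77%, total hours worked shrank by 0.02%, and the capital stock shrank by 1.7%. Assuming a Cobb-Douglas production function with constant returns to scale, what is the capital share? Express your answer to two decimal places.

0.26

gY = gA + α·gK + (1−α)·gL, so gY − gA − gL = α(gK − gL).
2.77 − 3.23 + 0.02 = α × (-1.7 − (-0.02)).
-0.44 = -1.68 α, so α = 0.2619.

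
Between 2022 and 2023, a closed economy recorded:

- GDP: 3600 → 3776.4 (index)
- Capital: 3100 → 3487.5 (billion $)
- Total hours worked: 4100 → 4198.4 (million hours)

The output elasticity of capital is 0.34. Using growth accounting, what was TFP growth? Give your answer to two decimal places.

-0.93%

GDP growth = (3776.4 − 3600) / 3600 = 4.9%.
Capital growth = (3487.5 − 3100) / 3100 = 12.5%.
Total hours worked growth = (4198.4 − 4100) / 4100 = 2.4%.
Labor's share = 1 − 0.34 = 0.66.
Capital: 0.34 × 12.5 = 4.25 pp.
Total hours worked: 0.66 × 2.4 = 1.584 pp.
TFP growth = 4.9 − 5.834 = -0.934%.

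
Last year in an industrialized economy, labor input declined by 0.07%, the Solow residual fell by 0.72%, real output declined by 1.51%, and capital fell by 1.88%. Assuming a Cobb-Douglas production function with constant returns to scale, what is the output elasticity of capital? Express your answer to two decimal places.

0.40

gY = gA + α·gK + (1−α)·gL, so gY − gA − gL = α(gK − gL).
-1.51 + 0.72 + 0.07 = α × (-1.88 − (-0.07)).
-0.72 = -1.81 α, so α = 0.3978.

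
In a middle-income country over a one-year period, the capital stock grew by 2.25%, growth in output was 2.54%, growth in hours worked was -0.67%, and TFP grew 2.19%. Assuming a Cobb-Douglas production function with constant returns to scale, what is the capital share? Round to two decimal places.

0.35

gY = gA + α·gK + (1−α)·gL, so gY − gA − gL = α(gK − gL).
2.54 − 2.19 + 0.67 = α × (2.25 − (-0.67)).
1.02 = 2.92 α, so α = 0.3493.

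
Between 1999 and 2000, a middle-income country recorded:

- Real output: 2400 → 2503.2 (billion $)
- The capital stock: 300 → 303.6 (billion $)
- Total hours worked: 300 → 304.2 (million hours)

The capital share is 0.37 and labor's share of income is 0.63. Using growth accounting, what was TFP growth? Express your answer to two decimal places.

Real output growth = (2503.2 − 2400) / 2400 = 4.3%.
The capital stock growth = (303.6 − 300) / 300 = 1.2%.
Total hours worked growth = (304.2 − 300) / 300 = 1.4%.
Labor's share = 1 − 0.37 = 0.63.
The capital stock: 0.37 × 1.2 = 0.444 pp.
Total hours worked: 0.63 × 1.4 = 0.882 pp.
TFP growth = 4.3 − 1.326 = 2.974%.

2.97%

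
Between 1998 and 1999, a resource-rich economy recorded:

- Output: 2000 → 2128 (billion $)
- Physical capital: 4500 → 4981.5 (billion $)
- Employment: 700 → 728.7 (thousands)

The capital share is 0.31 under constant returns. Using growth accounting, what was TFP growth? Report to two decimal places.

Output growth = (2128 − 2000) / 2000 = 6.4%.
Physical capital growth = (4981.5 − 4500) / 4500 = 10.7%.
Employment growth = (728.7 − 700) / 700 = 4.1%.
Labor's share = 1 − 0.31 = 0.69.
Physical capital: 0.31 × 10.7 = 3.317 pp.
Employment: 0.69 × 4.1 = 2.829 pp.
TFP growth = 6.4 − 6.146 = 0.254%.

TFP grew 0.25%.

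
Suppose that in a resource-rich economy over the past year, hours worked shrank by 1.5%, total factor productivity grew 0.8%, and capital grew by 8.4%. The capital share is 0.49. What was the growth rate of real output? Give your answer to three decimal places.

4.151%

Labor's share = 1 − 0.49 = 0.51.
Capital: 0.49 × 8.4 = 4.116 pp.
Hours worked: 0.51 × (-1.5) = -0.765 pp.
Output growth = 0.8 + 3.351 = 4.151%.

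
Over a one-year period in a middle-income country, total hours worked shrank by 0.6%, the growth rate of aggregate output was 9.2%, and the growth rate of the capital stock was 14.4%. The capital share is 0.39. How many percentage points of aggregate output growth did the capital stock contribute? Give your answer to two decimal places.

5.62 percentage points

Contribution = share × growth = 0.39 × 14.4 = 5.616 pp.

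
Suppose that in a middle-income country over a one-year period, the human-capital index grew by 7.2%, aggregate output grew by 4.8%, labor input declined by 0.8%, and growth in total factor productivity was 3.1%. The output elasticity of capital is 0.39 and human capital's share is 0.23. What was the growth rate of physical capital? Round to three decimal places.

Labor's share = 1 − 0.39 − 0.23 = 0.38.
gY = gA + 0.23×7.2 + 0.38×(-0.8) + 0.39×g.
0.39×g = 4.8 − 3.1 − 1.352 = 0.348.
g = 0.348 / 0.39 = 0.89231%.

0.892%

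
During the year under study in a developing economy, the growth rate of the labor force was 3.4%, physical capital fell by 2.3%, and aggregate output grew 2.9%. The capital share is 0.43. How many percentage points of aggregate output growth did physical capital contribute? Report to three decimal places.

Contribution = share × growth = 0.43 × (-2.3) = -0.989 pp.

-0.989 pp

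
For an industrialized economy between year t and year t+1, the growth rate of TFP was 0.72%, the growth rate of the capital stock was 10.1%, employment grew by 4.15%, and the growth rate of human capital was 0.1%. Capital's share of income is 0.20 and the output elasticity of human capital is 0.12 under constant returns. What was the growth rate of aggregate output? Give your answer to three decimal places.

5.574%

Labor's share = 1 − 0.2 − 0.12 = 0.68.
The capital stock: 0.2 × 10.1 = 2.02 pp.
Human capital: 0.12 × 0.1 = 0.012 pp.
Employment: 0.68 × 4.15 = 2.822 pp.
Output growth = 0.72 + 4.854 = 5.574%.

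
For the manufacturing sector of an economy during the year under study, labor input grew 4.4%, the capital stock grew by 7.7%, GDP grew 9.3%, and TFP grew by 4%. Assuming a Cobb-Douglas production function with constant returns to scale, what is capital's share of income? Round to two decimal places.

gY = gA + α·gK + (1−α)·gL, so gY − gA − gL = α(gK − gL).
9.3 − 4 − 4.4 = α × (7.7 − 4.4).
0.9 = 3.3 α, so α = 0.2727.

α = 0.27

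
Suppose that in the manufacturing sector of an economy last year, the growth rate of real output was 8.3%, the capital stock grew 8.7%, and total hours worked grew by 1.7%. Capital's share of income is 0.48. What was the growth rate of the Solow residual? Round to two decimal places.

Labor's share = 1 − 0.48 = 0.52.
The capital stock: 0.48 × 8.7 = 4.176 pp.
Total hours worked: 0.52 × 1.7 = 0.884 pp.
TFP growth = 8.3 − 5.06 = 3.24%.

The Solow residual grew 3.24%.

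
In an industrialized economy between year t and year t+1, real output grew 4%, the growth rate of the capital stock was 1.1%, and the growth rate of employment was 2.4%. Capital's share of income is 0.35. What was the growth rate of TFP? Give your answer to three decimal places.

Labor's share = 1 − 0.35 = 0.65.
The capital stock: 0.35 × 1.1 = 0.385 pp.
Employment: 0.65 × 2.4 = 1.56 pp.
TFP growth = 4 − 1.945 = 2.055%.

2.055%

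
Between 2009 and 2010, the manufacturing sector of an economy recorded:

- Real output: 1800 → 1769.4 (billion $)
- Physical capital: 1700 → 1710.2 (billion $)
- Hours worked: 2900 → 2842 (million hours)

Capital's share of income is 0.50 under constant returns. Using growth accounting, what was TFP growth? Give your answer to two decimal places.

-1.00%

Real output growth = (1769.4 − 1800) / 1800 = -1.7%.
Physical capital growth = (1710.2 − 1700) / 1700 = 0.6%.
Hours worked growth = (2842 − 2900) / 2900 = -2%.
Labor's share = 1 − 0.5 = 0.5.
Physical capital: 0.5 × 0.6 = 0.3 pp.
Hours worked: 0.5 × (-2) = -1 pp.
TFP growth = -1.7 + 0.7 = -1%.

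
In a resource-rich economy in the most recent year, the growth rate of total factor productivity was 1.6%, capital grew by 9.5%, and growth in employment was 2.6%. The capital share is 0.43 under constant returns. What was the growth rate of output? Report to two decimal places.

Output growth was 7.17%.

Labor's share = 1 − 0.43 = 0.57.
Capital: 0.43 × 9.5 = 4.085 pp.
Employment: 0.57 × 2.6 = 1.482 pp.
Output growth = 1.6 + 5.567 = 7.167%.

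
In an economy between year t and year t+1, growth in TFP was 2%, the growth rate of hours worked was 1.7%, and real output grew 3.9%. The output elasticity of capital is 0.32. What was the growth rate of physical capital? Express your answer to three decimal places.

Labor's share = 1 − 0.32 = 0.68.
gY = gA + 0.68×1.7 + 0.32×g.
0.32×g = 3.9 − 2 − 1.156 = 0.744.
g = 0.744 / 0.32 = 2.325%.

Physical capital grew 2.325%.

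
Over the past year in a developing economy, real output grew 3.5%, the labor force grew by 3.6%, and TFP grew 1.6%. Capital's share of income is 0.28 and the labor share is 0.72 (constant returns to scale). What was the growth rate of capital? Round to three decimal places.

Labor's share = 1 − 0.28 = 0.72.
gY = gA + 0.72×3.6 + 0.28×g.
0.28×g = 3.5 − 1.6 − 2.592 = -0.692.
g = -0.692 / 0.28 = -2.47143%.

-2.471%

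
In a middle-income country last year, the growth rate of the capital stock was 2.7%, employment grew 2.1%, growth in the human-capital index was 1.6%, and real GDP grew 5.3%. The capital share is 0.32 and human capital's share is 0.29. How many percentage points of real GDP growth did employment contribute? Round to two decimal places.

Labor's share = 1 − 0.32 − 0.29 = 0.39.
Contribution = share × growth = 0.39 × 2.1 = 0.819 pp.

0.82 percentage points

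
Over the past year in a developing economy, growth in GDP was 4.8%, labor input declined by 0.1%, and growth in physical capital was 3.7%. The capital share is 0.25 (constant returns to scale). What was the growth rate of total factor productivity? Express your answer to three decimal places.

Labor's share = 1 − 0.25 = 0.75.
Physical capital: 0.25 × 3.7 = 0.925 pp.
Labor input: 0.75 × (-0.1) = -0.075 pp.
TFP growth = 4.8 − 0.85 = 3.95%.

3.950%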